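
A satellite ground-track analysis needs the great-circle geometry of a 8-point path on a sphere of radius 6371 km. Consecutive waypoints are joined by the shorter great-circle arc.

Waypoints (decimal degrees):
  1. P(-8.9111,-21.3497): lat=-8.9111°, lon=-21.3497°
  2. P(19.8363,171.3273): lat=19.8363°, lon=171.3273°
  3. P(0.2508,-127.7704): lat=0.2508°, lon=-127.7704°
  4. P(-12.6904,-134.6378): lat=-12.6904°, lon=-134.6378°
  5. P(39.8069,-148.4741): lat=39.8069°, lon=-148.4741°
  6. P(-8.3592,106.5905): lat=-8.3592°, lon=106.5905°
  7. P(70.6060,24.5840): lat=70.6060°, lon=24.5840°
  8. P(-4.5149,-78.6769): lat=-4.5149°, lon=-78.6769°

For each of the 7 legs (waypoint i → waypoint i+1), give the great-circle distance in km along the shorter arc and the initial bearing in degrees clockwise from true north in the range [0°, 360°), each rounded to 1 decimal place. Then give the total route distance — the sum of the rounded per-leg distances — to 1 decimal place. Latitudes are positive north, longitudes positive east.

Leg 1: φ1=-0.1555280, φ2=0.3462087, Δφ=0.5017368, Δλ=3.3628480 rad; a=sin²(Δφ/2)+cosφ1·cosφ2·sin²(Δλ/2)=0.9796106737; c=2·atan2(√a, √(1-a))=2.855030771; dist=6371·c=18189.401 ≈ 18189.4 km; running total=18189.4 km
Leg 1 bearing: y=sinΔλ·cosφ2=-0.20643346, x=cosφ1·sinφ2-sinφ1·cosφ2·cosΔλ=0.19307935; θ=atan2(y, x)=-46.9145° <0 so +360° → 313.0855° ≈ 313.1°
Leg 2: φ1=0.3462087, φ2=0.0043773, Δφ=-0.3418315, Δλ=-5.2202397 rad; a=sin²(Δφ/2)+cosφ1·cosφ2·sin²(Δλ/2)=0.2705364386; c=2·atan2(√a, √(1-a))=1.094009056; dist=6371·c=6969.932 ≈ 6969.9 km; running total=25159.3 km
Leg 2 bearing: y=sinΔλ·cosφ2=0.87378337, x=cosφ1·sinφ2-sinφ1·cosφ2·cosΔλ=-0.16089907; θ=atan2(y, x)=100.4336° ≈ 100.4°
Leg 3: φ1=0.0043773, φ2=-0.2214893, Δφ=-0.2258665, Δλ=-0.1198587 rad; a=sin²(Δφ/2)+cosφ1·cosφ2·sin²(Δλ/2)=0.0161993629; c=2·atan2(√a, √(1-a))=0.255245762; dist=6371·c=1626.171 ≈ 1626.2 km; running total=26785.5 km
Leg 3 bearing: y=sinΔλ·cosφ2=-0.11665098, x=cosφ1·sinφ2-sinφ1·cosφ2·cosΔλ=-0.22392035; θ=atan2(y, x)=-152.4828° <0 so +360° → 207.5172° ≈ 207.5°
Leg 4: φ1=-0.2214893, φ2=0.6947615, Δφ=0.9162507, Δλ=-0.2414890 rad; a=sin²(Δφ/2)+cosφ1·cosφ2·sin²(Δλ/2)=0.2064738606; c=2·atan2(√a, √(1-a))=0.943383503; dist=6371·c=6010.296 ≈ 6010.3 km; running total=32795.8 km
Leg 4 bearing: y=sinΔλ·cosφ2=-0.18371555, x=cosφ1·sinφ2-sinφ1·cosφ2·cosΔλ=0.78842769; θ=atan2(y, x)=-13.1167° <0 so +360° → 346.8833° ≈ 346.9°
Leg 5: φ1=0.6947615, φ2=-0.1458956, Δφ=-0.8406570, Δλ=4.4517171 rad; a=sin²(Δφ/2)+cosφ1·cosφ2·sin²(Δλ/2)=0.6444789711; c=2·atan2(√a, √(1-a))=1.863934495; dist=6371·c=11875.127 ≈ 11875.1 km; running total=44670.9 km
Leg 5 bearing: y=sinΔλ·cosφ2=-0.95595204, x=cosφ1·sinφ2-sinφ1·cosφ2·cosΔλ=0.05156554; θ=atan2(y, x)=-86.9124° <0 so +360° → 273.0876° ≈ 273.1°
Leg 6: φ1=-0.1458956, φ2=1.2323072, Δφ=1.3782027, Δλ=-1.4312834 rad; a=sin²(Δφ/2)+cosφ1·cosφ2·sin²(Δλ/2)=0.5457215603; c=2·atan2(√a, √(1-a))=1.662367368; dist=6371·c=10590.943 ≈ 10590.9 km; running total=55261.8 km
Leg 6 bearing: y=sinΔλ·cosφ2=-0.32883599, x=cosφ1·sinφ2-sinφ1·cosφ2·cosΔλ=0.93994949; θ=atan2(y, x)=-19.2821° <0 so +360° → 340.7179° ≈ 340.7°
Leg 7: φ1=1.2323072, φ2=-0.0787999, Δφ=-1.3111070, Δλ=-1.8022427 rad; a=sin²(Δφ/2)+cosφ1·cosφ2·sin²(Δλ/2)=0.5750928055; c=2·atan2(√a, √(1-a))=1.721552337; dist=6371·c=10968.010 ≈ 10968.0 km; running total=66229.8 km
Leg 7 bearing: y=sinΔλ·cosφ2=-0.97031528, x=cosφ1·sinφ2-sinφ1·cosφ2·cosΔλ=0.18955882; θ=atan2(y, x)=-78.9460° <0 so +360° → 281.0540° ≈ 281.1°

Leg 1: dist=18189.4 km, bearing=313.1°
Leg 2: dist=6969.9 km, bearing=100.4°
Leg 3: dist=1626.2 km, bearing=207.5°
Leg 4: dist=6010.3 km, bearing=346.9°
Leg 5: dist=11875.1 km, bearing=273.1°
Leg 6: dist=10590.9 km, bearing=340.7°
Leg 7: dist=10968.0 km, bearing=281.1°
Total: 66229.8 km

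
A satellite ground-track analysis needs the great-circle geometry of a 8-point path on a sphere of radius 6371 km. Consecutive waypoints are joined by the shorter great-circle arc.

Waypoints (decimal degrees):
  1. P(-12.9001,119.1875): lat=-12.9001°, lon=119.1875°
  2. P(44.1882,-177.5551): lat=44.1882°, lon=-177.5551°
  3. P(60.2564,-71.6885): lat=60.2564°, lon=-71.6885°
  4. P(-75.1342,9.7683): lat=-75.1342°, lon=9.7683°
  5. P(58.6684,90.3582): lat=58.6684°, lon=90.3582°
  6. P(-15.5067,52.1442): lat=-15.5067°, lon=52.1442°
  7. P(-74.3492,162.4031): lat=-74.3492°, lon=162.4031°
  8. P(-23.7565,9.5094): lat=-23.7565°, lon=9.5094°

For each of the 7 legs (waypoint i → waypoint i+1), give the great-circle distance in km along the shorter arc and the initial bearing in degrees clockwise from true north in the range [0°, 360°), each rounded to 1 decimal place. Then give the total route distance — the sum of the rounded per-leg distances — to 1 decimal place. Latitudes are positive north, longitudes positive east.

Leg 1: dist=8990.8 km, bearing=40.4°
Leg 2: dist=6613.2 km, bearing=33.6°
Leg 3: dist=16135.9 km, bearing=153.7°
Leg 4: dist=15955.5 km, bearing=59.6°
Leg 5: dist=8949.4 km, bearing=217.2°
Leg 6: dist=8935.8 km, bearing=165.1°
Leg 7: dist=8931.3 km, bearing=205.0°
Total: 74511.9 km

Leg 1: φ1=-0.2251492, φ2=0.7712296, Δφ=0.9963788, Δλ=-5.1791354 rad; a=sin²(Δφ/2)+cosφ1·cosφ2·sin²(Δλ/2)=0.4205459416; c=2·atan2(√a, √(1-a))=1.411211708; dist=6371·c=8990.830 ≈ 8990.8 km; running total=8990.8 km
Leg 1 bearing: y=sinΔλ·cosφ2=0.64035596, x=cosφ1·sinφ2-sinφ1·cosφ2·cosΔλ=0.75146022; θ=atan2(y, x)=40.4359° ≈ 40.4°
Leg 2: φ1=0.7712296, φ2=1.0516726, Δφ=0.2804430, Δλ=1.8477207 rad; a=sin²(Δφ/2)+cosφ1·cosφ2·sin²(Δλ/2)=0.2460358493; c=2·atan2(√a, √(1-a))=1.038018285; dist=6371·c=6613.214 ≈ 6613.2 km; running total=15604.0 km
Leg 2 bearing: y=sinΔλ·cosφ2=0.47721779, x=cosφ1·sinφ2-sinφ1·cosφ2·cosΔλ=0.71712762; θ=atan2(y, x)=33.6421° ≈ 33.6°
Leg 3: φ1=1.0516726, φ2=-1.3113392, Δφ=-2.3630117, Δλ=1.4216894 rad; a=sin²(Δφ/2)+cosφ1·cosφ2·sin²(Δλ/2)=0.9101423965; c=2·atan2(√a, √(1-a))=2.532705097; dist=6371·c=16135.864 ≈ 16135.9 km; running total=31739.9 km
Leg 3 bearing: y=sinΔλ·cosφ2=0.25370921, x=cosφ1·sinφ2-sinφ1·cosφ2·cosΔλ=-0.51260560; θ=atan2(y, x)=153.6673° ≈ 153.7°
Leg 4: φ1=-1.3113392, φ2=1.0239567, Δφ=2.3352959, Δλ=1.4065591 rad; a=sin²(Δφ/2)+cosφ1·cosφ2·sin²(Δλ/2)=0.9018852752; c=2·atan2(√a, √(1-a))=2.504402388; dist=6371·c=15955.548 ≈ 15955.5 km; running total=47695.4 km
Leg 4 bearing: y=sinΔλ·cosφ2=0.51299296, x=cosφ1·sinφ2-sinφ1·cosφ2·cosΔλ=0.30131565; θ=atan2(y, x)=59.5714° ≈ 59.6°
Leg 5: φ1=1.0239567, φ2=-0.2706430, Δφ=-1.2945997, Δλ=-0.6669601 rad; a=sin²(Δφ/2)+cosφ1·cosφ2·sin²(Δλ/2)=0.4173381788; c=2·atan2(√a, √(1-a))=1.404710166; dist=6371·c=8949.408 ≈ 8949.4 km; running total=56644.8 km
Leg 5 bearing: y=sinΔλ·cosφ2=-0.59608285, x=cosφ1·sinφ2-sinφ1·cosφ2·cosΔλ=-0.78571836; θ=atan2(y, x)=-142.8143° <0 so +360° → 217.1857° ≈ 217.2°
Leg 6: φ1=-0.2706430, φ2=-1.2976383, Δφ=-1.0269954, Δλ=1.9243808 rad; a=sin²(Δφ/2)+cosφ1·cosφ2·sin²(Δλ/2)=0.4162868039; c=2·atan2(√a, √(1-a))=1.402577695; dist=6371·c=8935.822 ≈ 8935.8 km; running total=65580.6 km
Leg 6 bearing: y=sinΔλ·cosφ2=0.25308482, x=cosφ1·sinφ2-sinφ1·cosφ2·cosΔλ=-0.95284651; θ=atan2(y, x)=165.1252° ≈ 165.1°
Leg 7: φ1=-1.2976383, φ2=-0.4146291, Δφ=0.8830092, Δλ=-2.6684985 rad; a=sin²(Δφ/2)+cosφ1·cosφ2·sin²(Δλ/2)=0.4159399223; c=2·atan2(√a, √(1-a))=1.401873957; dist=6371·c=8931.339 ≈ 8931.3 km; running total=74511.9 km
Leg 7 bearing: y=sinΔλ·cosφ2=-0.41703425, x=cosφ1·sinφ2-sinφ1·cosφ2·cosΔλ=-0.89320661; θ=atan2(y, x)=-154.9723° <0 so +360° → 205.0277° ≈ 205.0°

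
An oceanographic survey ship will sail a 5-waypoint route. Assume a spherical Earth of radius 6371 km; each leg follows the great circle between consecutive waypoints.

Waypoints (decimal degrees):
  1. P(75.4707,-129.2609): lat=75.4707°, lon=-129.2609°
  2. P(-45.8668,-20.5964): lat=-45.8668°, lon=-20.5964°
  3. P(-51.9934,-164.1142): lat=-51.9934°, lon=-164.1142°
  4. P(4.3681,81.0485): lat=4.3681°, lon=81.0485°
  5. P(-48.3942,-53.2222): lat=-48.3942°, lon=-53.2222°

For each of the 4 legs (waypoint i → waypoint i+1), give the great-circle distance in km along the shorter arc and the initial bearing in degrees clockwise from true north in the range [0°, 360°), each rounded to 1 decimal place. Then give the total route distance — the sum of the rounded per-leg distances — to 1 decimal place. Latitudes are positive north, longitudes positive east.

Leg 1: dist=15417.1 km, bearing=86.9°
Leg 2: dist=8589.3 km, bearing=202.0°
Leg 3: dist=12068.7 km, bearing=252.6°
Leg 4: dist=13484.9 km, bearing=213.8°
Total: 49560.0 km

Leg 1: φ1=1.3172122, φ2=-0.8005267, Δφ=-2.1177389, Δλ=1.8965533 rad; a=sin²(Δφ/2)+cosφ1·cosφ2·sin²(Δλ/2)=0.8753378071; c=2·atan2(√a, √(1-a))=2.419880431; dist=6371·c=15417.058 ≈ 15417.1 km; running total=15417.1 km
Leg 1 bearing: y=sinΔλ·cosφ2=0.65970799, x=cosφ1·sinφ2-sinφ1·cosφ2·cosΔλ=0.03565792; θ=atan2(y, x)=86.9061° ≈ 86.9°
Leg 2: φ1=-0.8005267, φ2=-0.9074560, Δφ=-0.1069293, Δλ=-2.5048581 rad; a=sin²(Δφ/2)+cosφ1·cosφ2·sin²(Δλ/2)=0.3896116194; c=2·atan2(√a, √(1-a))=1.348185515; dist=6371·c=8589.290 ≈ 8589.3 km; running total=24006.4 km
Leg 2 bearing: y=sinΔλ·cosφ2=-0.36610967, x=cosφ1·sinφ2-sinφ1·cosφ2·cosΔλ=-0.90400295; θ=atan2(y, x)=-157.9527° <0 so +360° → 202.0473° ≈ 202.0°
Leg 3: φ1=-0.9074560, φ2=0.0762377, Δφ=0.9836937, Δλ=4.2788963 rad; a=sin²(Δφ/2)+cosφ1·cosφ2·sin²(Δλ/2)=0.6589518450; c=2·atan2(√a, √(1-a))=1.894313981; dist=6371·c=12068.674 ≈ 12068.7 km; running total=36075.1 km
Leg 3 bearing: y=sinΔλ·cosφ2=-0.90486820, x=cosφ1·sinφ2-sinφ1·cosφ2·cosΔλ=-0.28310913; θ=atan2(y, x)=-107.3735° <0 so +360° → 252.6265° ≈ 252.6°
Leg 4: φ1=0.0762377, φ2=-0.8446381, Δφ=-0.9208759, Δλ=-2.3434658 rad; a=sin²(Δφ/2)+cosφ1·cosφ2·sin²(Δλ/2)=0.7595548797; c=2·atan2(√a, √(1-a))=2.116605374; dist=6371·c=13484.893 ≈ 13484.9 km; running total=49560.0 km
Leg 4 bearing: y=sinΔλ·cosφ2=-0.47545843, x=cosφ1·sinφ2-sinφ1·cosφ2·cosΔλ=-0.71025653; θ=atan2(y, x)=-146.2009° <0 so +360° → 213.7991° ≈ 213.8°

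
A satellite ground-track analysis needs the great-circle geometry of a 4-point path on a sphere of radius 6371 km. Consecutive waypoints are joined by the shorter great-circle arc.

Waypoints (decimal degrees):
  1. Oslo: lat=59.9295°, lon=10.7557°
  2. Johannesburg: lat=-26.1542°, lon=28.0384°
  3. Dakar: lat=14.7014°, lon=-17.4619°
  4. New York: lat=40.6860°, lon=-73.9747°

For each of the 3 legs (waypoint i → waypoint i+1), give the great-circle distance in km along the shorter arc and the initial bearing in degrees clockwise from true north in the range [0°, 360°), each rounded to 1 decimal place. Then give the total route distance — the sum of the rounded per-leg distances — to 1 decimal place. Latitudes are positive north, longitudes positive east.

Leg 1: φ1=1.0459671, φ2=-0.4564769, Δφ=-1.5024440, Δλ=0.3016400 rad; a=sin²(Δφ/2)+cosφ1·cosφ2·sin²(Δλ/2)=0.4760036879; c=2·atan2(√a, √(1-a))=1.522785260; dist=6371·c=9701.665 ≈ 9701.7 km; running total=9701.7 km
Leg 1 bearing: y=sinΔλ·cosφ2=0.26666818, x=cosφ1·sinφ2-sinφ1·cosφ2·cosΔλ=-0.96259274; θ=atan2(y, x)=164.5156° ≈ 164.5°
Leg 2: φ1=-0.4564769, φ2=0.2565878, Δφ=0.7130647, Δλ=-0.7941300 rad; a=sin²(Δφ/2)+cosφ1·cosφ2·sin²(Δλ/2)=0.2516602816; c=2·atan2(√a, √(1-a))=1.051027582; dist=6371·c=6696.097 ≈ 6696.1 km; running total=16397.8 km
Leg 2 bearing: y=sinΔλ·cosφ2=-0.68990329, x=cosφ1·sinφ2-sinφ1·cosφ2·cosΔλ=0.52663364; θ=atan2(y, x)=-52.6439° <0 so +360° → 307.3561° ≈ 307.4°
Leg 3: φ1=0.2565878, φ2=0.7101047, Δφ=0.4535168, Δλ=-0.9863344 rad; a=sin²(Δφ/2)+cosφ1·cosφ2·sin²(Δλ/2)=0.2149324124; c=2·atan2(√a, √(1-a))=0.964125944; dist=6371·c=6142.446 ≈ 6142.4 km; running total=22540.2 km
Leg 3 bearing: y=sinΔλ·cosφ2=-0.63242381, x=cosφ1·sinφ2-sinφ1·cosφ2·cosΔλ=0.52439108; θ=atan2(y, x)=-50.3353° <0 so +360° → 309.6647° ≈ 309.7°

Leg 1: dist=9701.7 km, bearing=164.5°
Leg 2: dist=6696.1 km, bearing=307.4°
Leg 3: dist=6142.4 km, bearing=309.7°
Total: 22540.2 km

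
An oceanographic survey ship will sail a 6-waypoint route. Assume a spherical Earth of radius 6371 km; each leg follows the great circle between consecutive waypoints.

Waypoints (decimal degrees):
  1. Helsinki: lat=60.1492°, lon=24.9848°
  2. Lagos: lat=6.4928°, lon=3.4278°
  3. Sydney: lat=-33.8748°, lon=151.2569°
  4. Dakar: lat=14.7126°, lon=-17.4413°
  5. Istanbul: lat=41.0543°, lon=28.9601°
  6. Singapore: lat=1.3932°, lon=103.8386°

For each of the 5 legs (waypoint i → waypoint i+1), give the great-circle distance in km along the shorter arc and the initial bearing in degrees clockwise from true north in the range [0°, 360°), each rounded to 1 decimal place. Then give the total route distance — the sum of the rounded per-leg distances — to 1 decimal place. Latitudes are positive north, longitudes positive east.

Leg 1: dist=6235.8 km, bearing=206.1°
Leg 2: dist=15520.5 km, bearing=137.0°
Leg 3: dist=17600.2 km, bearing=210.8°
Leg 4: dist=5331.9 km, bearing=47.3°
Leg 5: dist=8642.5 km, bearing=99.0°
Total: 53330.9 km

Leg 1: φ1=1.0498016, φ2=0.1133207, Δφ=-0.9364808, Δλ=-0.3762406 rad; a=sin²(Δφ/2)+cosφ1·cosφ2·sin²(Δλ/2)=0.2209831469; c=2·atan2(√a, √(1-a))=0.978781967; dist=6371·c=6235.820 ≈ 6235.8 km; running total=6235.8 km
Leg 1 bearing: y=sinΔλ·cosφ2=-0.36507001, x=cosφ1·sinφ2-sinφ1·cosφ2·cosΔλ=-0.74519948; θ=atan2(y, x)=-153.9000° <0 so +360° → 206.1000° ≈ 206.1°
Leg 2: φ1=0.1133207, φ2=-0.5912268, Δφ=-0.7045475, Δλ=2.5801045 rad; a=sin²(Δφ/2)+cosφ1·cosφ2·sin²(Δλ/2)=0.8806514319; c=2·atan2(√a, √(1-a))=2.436116441; dist=6371·c=15520.498 ≈ 15520.5 km; running total=21756.3 km
Leg 2 bearing: y=sinΔλ·cosφ2=0.44206765, x=cosφ1·sinφ2-sinφ1·cosφ2·cosΔλ=-0.47433547; θ=atan2(y, x)=137.0166° ≈ 137.0°
Leg 3: φ1=-0.5912268, φ2=0.2567833, Δφ=0.8480101, Δλ=-2.9443390 rad; a=sin²(Δφ/2)+cosφ1·cosφ2·sin²(Δλ/2)=0.9645105393; c=2·atan2(√a, √(1-a))=2.762554781; dist=6371·c=17600.237 ≈ 17600.2 km; running total=39356.5 km
Leg 3 bearing: y=sinΔλ·cosφ2=-0.18955124, x=cosφ1·sinφ2-sinφ1·cosφ2·cosΔλ=-0.31778949; θ=atan2(y, x)=-149.1853° <0 so +360° → 210.8147° ≈ 210.8°
Leg 4: φ1=0.2567833, φ2=0.7165327, Δφ=0.4597494, Δλ=0.8098572 rad; a=sin²(Δφ/2)+cosφ1·cosφ2·sin²(Δλ/2)=0.1651145092; c=2·atan2(√a, √(1-a))=0.836895996; dist=6371·c=5331.864 ≈ 5331.9 km; running total=44688.4 km
Leg 4 bearing: y=sinΔλ·cosφ2=0.54610164, x=cosφ1·sinφ2-sinφ1·cosφ2·cosΔλ=0.50316978; θ=atan2(y, x)=47.3430° ≈ 47.3°
Leg 5: φ1=0.7165327, φ2=0.0243159, Δφ=-0.6922168, Δλ=1.3068764 rad; a=sin²(Δφ/2)+cosφ1·cosφ2·sin²(Δλ/2)=0.3936866421; c=2·atan2(√a, √(1-a))=1.356533964; dist=6371·c=8642.478 ≈ 8642.5 km; running total=53330.9 km
Leg 5 bearing: y=sinΔλ·cosφ2=0.96508943, x=cosφ1·sinφ2-sinφ1·cosφ2·cosΔλ=-0.15294534; θ=atan2(y, x)=99.0052° ≈ 99.0°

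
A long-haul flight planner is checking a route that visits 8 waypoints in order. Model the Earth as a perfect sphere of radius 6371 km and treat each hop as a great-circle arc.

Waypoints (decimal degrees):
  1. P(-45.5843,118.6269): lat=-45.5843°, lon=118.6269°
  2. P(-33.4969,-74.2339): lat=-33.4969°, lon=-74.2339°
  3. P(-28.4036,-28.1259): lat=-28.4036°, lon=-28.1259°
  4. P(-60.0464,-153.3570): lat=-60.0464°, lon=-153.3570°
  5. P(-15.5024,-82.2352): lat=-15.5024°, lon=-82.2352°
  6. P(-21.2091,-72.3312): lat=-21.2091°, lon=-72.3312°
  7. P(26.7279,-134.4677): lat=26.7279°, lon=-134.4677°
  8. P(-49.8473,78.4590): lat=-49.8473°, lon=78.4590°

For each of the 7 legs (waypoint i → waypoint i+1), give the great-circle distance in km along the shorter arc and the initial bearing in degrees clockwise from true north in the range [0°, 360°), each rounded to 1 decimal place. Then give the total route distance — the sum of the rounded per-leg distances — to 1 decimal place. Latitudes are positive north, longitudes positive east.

Leg 1: φ1=-0.7955961, φ2=-0.5846312, Δφ=0.2109649, Δλ=-3.3660560 rad; a=sin²(Δφ/2)+cosφ1·cosφ2·sin²(Δλ/2)=0.5873883427; c=2·atan2(√a, √(1-a))=1.746475285; dist=6371·c=11126.794 ≈ 11126.8 km; running total=11126.8 km
Leg 1 bearing: y=sinΔλ·cosφ2=0.18561559, x=cosφ1·sinφ2-sinφ1·cosφ2·cosΔλ=-0.96695396; θ=atan2(y, x)=169.1337° ≈ 169.1°
Leg 2: φ1=-0.5846312, φ2=-0.4957363, Δφ=0.0888949, Δλ=0.8047364 rad; a=sin²(Δφ/2)+cosφ1·cosφ2·sin²(Δλ/2)=0.1144603190; c=2·atan2(√a, √(1-a))=0.690261770; dist=6371·c=4397.658 ≈ 4397.7 km; running total=15524.5 km
Leg 2 bearing: y=sinΔλ·cosφ2=0.63389538, x=cosφ1·sinφ2-sinφ1·cosφ2·cosΔλ=-0.06011045; θ=atan2(y, x)=95.4170° ≈ 95.4°
Leg 3: φ1=-0.4957363, φ2=-1.0480074, Δφ=-0.5522710, Δλ=-2.1856950 rad; a=sin²(Δφ/2)+cosφ1·cosφ2·sin²(Δλ/2)=0.4206082031; c=2·atan2(√a, √(1-a))=1.411337833; dist=6371·c=8991.633 ≈ 8991.6 km; running total=24516.1 km
Leg 3 bearing: y=sinΔλ·cosφ2=-0.40784294, x=cosφ1·sinφ2-sinφ1·cosφ2·cosΔλ=-0.89913954; θ=atan2(y, x)=-155.6013° <0 so +360° → 204.3987° ≈ 204.4°
Leg 4: φ1=-1.0480074, φ2=-0.2705679, Δφ=0.7774395, Δλ=1.2413096 rad; a=sin²(Δφ/2)+cosφ1·cosφ2·sin²(Δλ/2)=0.3063736528; c=2·atan2(√a, √(1-a))=1.173146415; dist=6371·c=7474.116 ≈ 7474.1 km; running total=31990.2 km
Leg 4 bearing: y=sinΔλ·cosφ2=0.91178477, x=cosφ1·sinφ2-sinφ1·cosφ2·cosΔλ=0.13668903; θ=atan2(y, x)=81.4741° ≈ 81.5°
Leg 5: φ1=-0.2705679, φ2=-0.3701686, Δφ=-0.0996007, Δλ=0.1728574 rad; a=sin²(Δφ/2)+cosφ1·cosφ2·sin²(Δλ/2)=0.0091719350; c=2·atan2(√a, √(1-a))=0.191834454; dist=6371·c=1222.177 ≈ 1222.2 km; running total=33212.4 km
Leg 5 bearing: y=sinΔλ·cosφ2=0.16034783, x=cosφ1·sinφ2-sinφ1·cosφ2·cosΔλ=-0.10314948; θ=atan2(y, x)=122.7526° ≈ 122.8°
Leg 6: φ1=-0.3701686, φ2=0.4664899, Δφ=0.8366585, Δλ=-1.0844865 rad; a=sin²(Δφ/2)+cosφ1·cosφ2·sin²(Δλ/2)=0.3867764855; c=2·atan2(√a, √(1-a))=1.342367926; dist=6371·c=8552.226 ≈ 8552.2 km; running total=41764.6 km
Leg 6 bearing: y=sinΔλ·cosφ2=-0.78960355, x=cosφ1·sinφ2-sinφ1·cosφ2·cosΔλ=0.57030516; θ=atan2(y, x)=-54.1606° <0 so +360° → 305.8394° ≈ 305.8°
Leg 7: φ1=0.4664899, φ2=-0.8699995, Δφ=-1.3364894, Δλ=3.7162720 rad; a=sin²(Δφ/2)+cosφ1·cosφ2·sin²(Δλ/2)=0.9135876177; c=2·atan2(√a, √(1-a))=2.544858481; dist=6371·c=16213.293 ≈ 16213.3 km; running total=57977.9 km
Leg 7 bearing: y=sinΔλ·cosφ2=-0.35050577, x=cosφ1·sinφ2-sinφ1·cosφ2·cosΔλ=-0.43923437; θ=atan2(y, x)=-141.4104° <0 so +360° → 218.5896° ≈ 218.6°

Leg 1: dist=11126.8 km, bearing=169.1°
Leg 2: dist=4397.7 km, bearing=95.4°
Leg 3: dist=8991.6 km, bearing=204.4°
Leg 4: dist=7474.1 km, bearing=81.5°
Leg 5: dist=1222.2 km, bearing=122.8°
Leg 6: dist=8552.2 km, bearing=305.8°
Leg 7: dist=16213.3 km, bearing=218.6°
Total: 57977.9 km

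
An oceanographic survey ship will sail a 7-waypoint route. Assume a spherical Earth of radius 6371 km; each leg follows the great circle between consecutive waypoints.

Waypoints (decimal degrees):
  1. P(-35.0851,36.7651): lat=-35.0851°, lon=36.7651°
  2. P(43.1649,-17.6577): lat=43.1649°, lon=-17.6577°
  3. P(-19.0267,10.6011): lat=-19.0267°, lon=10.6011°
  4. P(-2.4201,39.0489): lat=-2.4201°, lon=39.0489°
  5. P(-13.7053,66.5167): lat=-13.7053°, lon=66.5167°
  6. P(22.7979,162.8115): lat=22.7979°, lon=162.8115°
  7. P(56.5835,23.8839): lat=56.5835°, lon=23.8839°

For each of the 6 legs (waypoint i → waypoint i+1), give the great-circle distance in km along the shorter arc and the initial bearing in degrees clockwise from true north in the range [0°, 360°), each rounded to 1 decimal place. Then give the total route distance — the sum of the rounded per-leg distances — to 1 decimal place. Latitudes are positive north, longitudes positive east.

Leg 1: dist=10300.5 km, bearing=323.6°
Leg 2: dist=7494.3 km, bearing=151.0°
Leg 3: dist=3603.8 km, bearing=62.6°
Leg 4: dist=3268.8 km, bearing=114.1°
Leg 5: dist=11225.5 km, bearing=69.0°
Leg 6: dist=10385.7 km, bearing=338.7°
Total: 46278.6 km

Leg 1: φ1=-0.6123505, φ2=0.7533696, Δφ=1.3657201, Δλ=-0.9498570 rad; a=sin²(Δφ/2)+cosφ1·cosφ2·sin²(Δλ/2)=0.5229822203; c=2·atan2(√a, √(1-a))=1.616776968; dist=6371·c=10300.486 ≈ 10300.5 km; running total=10300.5 km
Leg 1 bearing: y=sinΔλ·cosφ2=-0.59323473, x=cosφ1·sinφ2-sinφ1·cosφ2·cosΔλ=0.80371626; θ=atan2(y, x)=-36.4316° <0 so +360° → 323.5684° ≈ 323.6°
Leg 2: φ1=0.7533696, φ2=-0.3320786, Δφ=-1.0854482, Δλ=0.4932091 rad; a=sin²(Δφ/2)+cosφ1·cosφ2·sin²(Δλ/2)=0.3078321486; c=2·atan2(√a, √(1-a))=1.176308177; dist=6371·c=7494.259 ≈ 7494.3 km; running total=17794.8 km
Leg 2 bearing: y=sinΔλ·cosφ2=0.44758858, x=cosφ1·sinφ2-sinφ1·cosφ2·cosΔλ=-0.80743454; θ=atan2(y, x)=150.9989° ≈ 151.0°
Leg 3: φ1=-0.3320786, φ2=-0.0422387, Δφ=0.2898398, Δλ=0.4965078 rad; a=sin²(Δφ/2)+cosφ1·cosφ2·sin²(Δλ/2)=0.0778800868; c=2·atan2(√a, √(1-a))=0.565651074; dist=6371·c=3603.763 ≈ 3603.8 km; running total=21398.6 km
Leg 3 bearing: y=sinΔλ·cosφ2=0.47593303, x=cosφ1·sinφ2-sinφ1·cosφ2·cosΔλ=0.24646879; θ=atan2(y, x)=62.6220° ≈ 62.6°
Leg 4: φ1=-0.0422387, φ2=-0.2392026, Δφ=-0.1969639, Δλ=0.4794035 rad; a=sin²(Δφ/2)+cosφ1·cosφ2·sin²(Δλ/2)=0.0643785750; c=2·atan2(√a, √(1-a))=0.513067643; dist=6371·c=3268.754 ≈ 3268.8 km; running total=24667.4 km
Leg 4 bearing: y=sinΔλ·cosφ2=0.44811697, x=cosφ1·sinφ2-sinφ1·cosφ2·cosΔλ=-0.20031745; θ=atan2(y, x)=114.0856° ≈ 114.1°
Leg 5: φ1=-0.2392026, φ2=0.3978984, Δφ=0.6371010, Δλ=1.6806613 rad; a=sin²(Δφ/2)+cosφ1·cosφ2·sin²(Δλ/2)=0.5950028616; c=2·atan2(√a, √(1-a))=1.761964303; dist=6371·c=11225.475 ≈ 11225.5 km; running total=35892.9 km
Leg 5 bearing: y=sinΔλ·cosφ2=0.91631927, x=cosφ1·sinφ2-sinφ1·cosφ2·cosΔλ=0.35250080; θ=atan2(y, x)=68.9587° ≈ 69.0°
Leg 6: φ1=0.3978984, φ2=0.9875684, Δφ=0.5896700, Δλ=-2.4247440 rad; a=sin²(Δφ/2)+cosφ1·cosφ2·sin²(Δλ/2)=0.5296579734; c=2·atan2(√a, √(1-a))=1.630147111; dist=6371·c=10385.667 ≈ 10385.7 km; running total=46278.6 km
Leg 6 bearing: y=sinΔλ·cosφ2=-0.36183049, x=cosφ1·sinφ2-sinφ1·cosφ2·cosΔλ=0.93035494; θ=atan2(y, x)=-21.2519° <0 so +360° → 338.7481° ≈ 338.7°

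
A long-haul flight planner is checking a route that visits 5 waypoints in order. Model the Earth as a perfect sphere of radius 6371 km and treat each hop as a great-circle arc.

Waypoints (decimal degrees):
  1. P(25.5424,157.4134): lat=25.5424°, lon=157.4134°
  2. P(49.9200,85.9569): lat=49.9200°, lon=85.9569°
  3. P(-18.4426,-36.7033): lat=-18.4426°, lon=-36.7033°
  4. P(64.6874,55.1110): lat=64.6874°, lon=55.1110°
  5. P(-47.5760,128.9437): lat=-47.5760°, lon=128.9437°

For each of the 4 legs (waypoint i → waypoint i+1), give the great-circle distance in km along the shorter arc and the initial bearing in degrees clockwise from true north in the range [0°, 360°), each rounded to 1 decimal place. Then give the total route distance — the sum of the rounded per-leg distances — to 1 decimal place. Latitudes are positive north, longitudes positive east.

Leg 1: dist=6563.3 km, bearing=314.6°
Leg 2: dist=13884.6 km, bearing=283.2°
Leg 3: dist=11940.9 km, bearing=26.6°
Leg 4: dist=14004.3 km, bearing=126.8°
Total: 46393.1 km

Leg 1: φ1=0.4457990, φ2=0.8712684, Δφ=0.4254694, Δλ=-1.2471512 rad; a=sin²(Δφ/2)+cosφ1·cosφ2·sin²(Δλ/2)=0.2426675172; c=2·atan2(√a, √(1-a))=1.030179484; dist=6371·c=6563.273 ≈ 6563.3 km; running total=6563.3 km
Leg 1 bearing: y=sinΔλ·cosφ2=-0.61042914, x=cosφ1·sinφ2-sinφ1·cosφ2·cosΔλ=0.60207660; θ=atan2(y, x)=-45.3947° <0 so +360° → 314.6053° ≈ 314.6°
Leg 2: φ1=0.8712684, φ2=-0.3218841, Δφ=-1.1931525, Δλ=-2.1408244 rad; a=sin²(Δφ/2)+cosφ1·cosφ2·sin²(Δλ/2)=0.7858365103; c=2·atan2(√a, √(1-a))=2.179339809; dist=6371·c=13884.574 ≈ 13884.6 km; running total=20447.9 km
Leg 2 bearing: y=sinΔλ·cosφ2=-0.79864749, x=cosφ1·sinφ2-sinφ1·cosφ2·cosΔλ=0.18802167; θ=atan2(y, x)=-76.7524° <0 so +360° → 283.2476° ≈ 283.2°
Leg 3: φ1=-0.3218841, φ2=1.1290081, Δφ=1.4508922, Δλ=1.6024618 rad; a=sin²(Δφ/2)+cosφ1·cosφ2·sin²(Δλ/2)=0.6494110566; c=2·atan2(√a, √(1-a))=1.874254459; dist=6371·c=11940.875 ≈ 11940.9 km; running total=32388.8 km
Leg 3 bearing: y=sinΔλ·cosφ2=0.42734233, x=cosφ1·sinφ2-sinφ1·cosφ2·cosΔλ=0.85327831; θ=atan2(y, x)=26.6028° ≈ 26.6°
Leg 4: φ1=1.1290081, φ2=-0.8303578, Δφ=-1.9593660, Δλ=1.2886237 rad; a=sin²(Δφ/2)+cosφ1·cosφ2·sin²(Δλ/2)=0.7934935764; c=2·atan2(√a, √(1-a))=2.198128705; dist=6371·c=14004.278 ≈ 14004.3 km; running total=46393.1 km
Leg 4 bearing: y=sinΔλ·cosφ2=0.64793262, x=cosφ1·sinφ2-sinφ1·cosφ2·cosΔλ=-0.48541673; θ=atan2(y, x)=126.8397° ≈ 126.8°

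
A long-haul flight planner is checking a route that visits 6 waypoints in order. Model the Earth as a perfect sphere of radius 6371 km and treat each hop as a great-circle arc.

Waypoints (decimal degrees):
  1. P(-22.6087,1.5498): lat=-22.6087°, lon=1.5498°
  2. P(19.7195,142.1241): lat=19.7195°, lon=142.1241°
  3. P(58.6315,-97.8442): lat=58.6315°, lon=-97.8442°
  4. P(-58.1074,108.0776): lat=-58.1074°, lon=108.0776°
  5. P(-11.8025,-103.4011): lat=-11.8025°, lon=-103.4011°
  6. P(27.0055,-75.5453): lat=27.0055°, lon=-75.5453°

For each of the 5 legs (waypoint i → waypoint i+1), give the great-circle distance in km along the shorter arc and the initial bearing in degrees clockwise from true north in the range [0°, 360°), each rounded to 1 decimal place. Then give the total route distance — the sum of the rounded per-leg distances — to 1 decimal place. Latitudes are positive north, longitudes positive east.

Leg 1: dist=15925.8 km, bearing=86.9°
Leg 2: dist=9734.4 km, bearing=26.8°
Leg 3: dist=18511.8 km, bearing=261.1°
Leg 4: dist=11732.1 km, bearing=148.0°
Leg 5: dist=5259.2 km, bearing=34.5°
Total: 61163.3 km

Leg 1: φ1=-0.3945963, φ2=0.3441702, Δφ=0.7387665, Δλ=2.4534844 rad; a=sin²(Δφ/2)+cosφ1·cosφ2·sin²(Δλ/2)=0.9004918072; c=2·atan2(√a, √(1-a))=2.499732698; dist=6371·c=15925.797 ≈ 15925.8 km; running total=15925.8 km
Leg 1 bearing: y=sinΔλ·cosφ2=0.59783345, x=cosφ1·sinφ2-sinφ1·cosφ2·cosΔλ=0.03194395; θ=atan2(y, x)=86.9414° ≈ 86.9°
Leg 2: φ1=0.3441702, φ2=1.0233127, Δφ=0.6791425, Δλ=-4.1882369 rad; a=sin²(Δφ/2)+cosφ1·cosφ2·sin²(Δλ/2)=0.4785717705; c=2·atan2(√a, √(1-a))=1.527926738; dist=6371·c=9734.421 ≈ 9734.4 km; running total=25660.2 km
Leg 2 bearing: y=sinΔλ·cosφ2=0.45065705, x=cosφ1·sinφ2-sinφ1·cosφ2·cosΔλ=0.89166785; θ=atan2(y, x)=26.8124° ≈ 26.8°
Leg 3: φ1=1.0233127, φ2=-1.0141654, Δφ=-2.0374782, Δλ=3.5940134 rad; a=sin²(Δφ/2)+cosφ1·cosφ2·sin²(Δλ/2)=0.9861445926; c=2·atan2(√a, √(1-a))=2.905627611; dist=6371·c=18511.754 ≈ 18511.8 km; running total=44172.0 km
Leg 3 bearing: y=sinΔλ·cosφ2=-0.23095572, x=cosφ1·sinφ2-sinφ1·cosφ2·cosΔλ=-0.03623801; θ=atan2(y, x)=-98.9173° <0 so +360° → 261.0827° ≈ 261.1°
Leg 4: φ1=-1.0141654, φ2=-0.2059925, Δφ=0.8081730, Δλ=-3.6909996 rad; a=sin²(Δφ/2)+cosφ1·cosφ2·sin²(Δλ/2)=0.6336946916; c=2·atan2(√a, √(1-a))=1.841479071; dist=6371·c=11732.063 ≈ 11732.1 km; running total=55904.1 km
Leg 4 bearing: y=sinΔλ·cosφ2=0.51114184, x=cosφ1·sinφ2-sinφ1·cosφ2·cosΔλ=-0.81684573; θ=atan2(y, x)=147.9637° ≈ 148.0°
Leg 5: φ1=-0.2059925, φ2=0.4713349, Δφ=0.6773274, Δλ=0.4861754 rad; a=sin²(Δφ/2)+cosφ1·cosφ2·sin²(Δλ/2)=0.1609030159; c=2·atan2(√a, √(1-a))=0.825494065; dist=6371·c=5259.223 ≈ 5259.2 km; running total=61163.3 km
Leg 5 bearing: y=sinΔλ·cosφ2=0.41630057, x=cosφ1·sinφ2-sinφ1·cosφ2·cosΔλ=0.60559622; θ=atan2(y, x)=34.5055° ≈ 34.5°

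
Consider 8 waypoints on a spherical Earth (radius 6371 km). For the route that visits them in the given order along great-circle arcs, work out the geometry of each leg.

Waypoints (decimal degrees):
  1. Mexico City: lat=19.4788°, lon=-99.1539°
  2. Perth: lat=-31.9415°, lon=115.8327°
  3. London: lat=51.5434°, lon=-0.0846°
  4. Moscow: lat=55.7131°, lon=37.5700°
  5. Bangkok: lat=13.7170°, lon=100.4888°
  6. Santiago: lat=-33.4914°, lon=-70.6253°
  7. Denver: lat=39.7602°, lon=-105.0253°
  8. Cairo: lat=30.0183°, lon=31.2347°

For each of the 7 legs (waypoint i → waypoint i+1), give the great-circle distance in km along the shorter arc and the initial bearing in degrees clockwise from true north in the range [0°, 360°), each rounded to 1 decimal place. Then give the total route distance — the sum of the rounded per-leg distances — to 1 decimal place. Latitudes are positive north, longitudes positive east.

Leg 1: φ1=0.3399692, φ2=-0.5574843, Δφ=-0.8974535, Δλ=3.7522240 rad; a=sin²(Δφ/2)+cosφ1·cosφ2·sin²(Δλ/2)=0.9159310401; c=2·atan2(√a, √(1-a))=2.553250829; dist=6371·c=16266.761 ≈ 16266.8 km; running total=16266.8 km
Leg 1 bearing: y=sinΔλ·cosφ2=-0.48656790, x=cosφ1·sinφ2-sinφ1·cosφ2·cosΔλ=-0.26694036; θ=atan2(y, x)=-118.7500° <0 so +360° → 241.24999° ≈ 241.2°
Leg 2: φ1=-0.5574843, φ2=0.8996020, Δφ=1.4570864, Δλ=-2.0231385 rad; a=sin²(Δφ/2)+cosφ1·cosφ2·sin²(Δλ/2)=0.8224793002; c=2·atan2(√a, √(1-a))=2.271765436; dist=6371·c=14473.418 ≈ 14473.4 km; running total=30740.2 km
Leg 2 bearing: y=sinΔλ·cosφ2=-0.55937241, x=cosφ1·sinφ2-sinφ1·cosφ2·cosΔλ=0.52070232; θ=atan2(y, x)=-47.0505° <0 so +360° → 312.9495° ≈ 312.9°
Leg 3: φ1=0.8996020, φ2=0.9723770, Δφ=0.0727750, Δλ=0.6571967 rad; a=sin²(Δφ/2)+cosφ1·cosφ2·sin²(Δλ/2)=0.0378112079; c=2·atan2(√a, √(1-a))=0.391395558; dist=6371·c=2493.581 ≈ 2493.6 km; running total=33233.8 km
Leg 3 bearing: y=sinΔλ·cosφ2=0.34414261, x=cosφ1·sinφ2-sinφ1·cosφ2·cosΔλ=0.16459631; θ=atan2(y, x)=64.4392° ≈ 64.4°
Leg 4: φ1=0.9723770, φ2=0.2394068, Δφ=-0.7329702, Δλ=1.0981402 rad; a=sin²(Δφ/2)+cosφ1·cosφ2·sin²(Δλ/2)=0.2774667488; c=2·atan2(√a, √(1-a))=1.109547804; dist=6371·c=7068.929 ≈ 7068.9 km; running total=40302.7 km
Leg 4 bearing: y=sinΔλ·cosφ2=0.86496804, x=cosφ1·sinφ2-sinφ1·cosφ2·cosΔλ=-0.23183206; θ=atan2(y, x)=105.0040° ≈ 105.0°
Leg 5: φ1=0.2394068, φ2=-0.5845352, Δφ=-0.8239420, Δλ=-2.9865044 rad; a=sin²(Δφ/2)+cosφ1·cosφ2·sin²(Δλ/2)=0.9656540679; c=2·atan2(√a, √(1-a))=2.768784326; dist=6371·c=17639.925 ≈ 17639.9 km; running total=57942.6 km
Leg 5 bearing: y=sinΔλ·cosφ2=-0.12882085, x=cosφ1·sinφ2-sinφ1·cosφ2·cosΔλ=-0.34069098; θ=atan2(y, x)=-159.2876° <0 so +360° → 200.7124° ≈ 200.7°
Leg 6: φ1=-0.5845352, φ2=0.6939464, Δφ=1.2784816, Δλ=-0.6003933 rad; a=sin²(Δφ/2)+cosφ1·cosφ2·sin²(Δλ/2)=0.4119746711; c=2·atan2(√a, √(1-a))=1.393823332; dist=6371·c=8880.048 ≈ 8880.0 km; running total=66822.6 km
Leg 6 bearing: y=sinΔλ·cosφ2=-0.43430595, x=cosφ1·sinφ2-sinφ1·cosφ2·cosΔλ=0.88339375; θ=atan2(y, x)=-26.1803° <0 so +360° → 333.8197° ≈ 333.8°
Leg 7: φ1=0.6939464, φ2=0.5239182, Δφ=-0.1700282, Δλ=2.3781856 rad; a=sin²(Δφ/2)+cosφ1·cosφ2·sin²(Δλ/2)=0.5804659550; c=2·atan2(√a, √(1-a))=1.732431125; dist=6371·c=11037.319 ≈ 11037.3 km; running total=77859.9 km
Leg 7 bearing: y=sinΔλ·cosφ2=0.59864824, x=cosφ1·sinφ2-sinφ1·cosφ2·cosΔλ=0.78467905; θ=atan2(y, x)=37.3408° ≈ 37.3°

Leg 1: dist=16266.8 km, bearing=241.2°
Leg 2: dist=14473.4 km, bearing=312.9°
Leg 3: dist=2493.6 km, bearing=64.4°
Leg 4: dist=7068.9 km, bearing=105.0°
Leg 5: dist=17639.9 km, bearing=200.7°
Leg 6: dist=8880.0 km, bearing=333.8°
Leg 7: dist=11037.3 km, bearing=37.3°
Total: 77859.9 km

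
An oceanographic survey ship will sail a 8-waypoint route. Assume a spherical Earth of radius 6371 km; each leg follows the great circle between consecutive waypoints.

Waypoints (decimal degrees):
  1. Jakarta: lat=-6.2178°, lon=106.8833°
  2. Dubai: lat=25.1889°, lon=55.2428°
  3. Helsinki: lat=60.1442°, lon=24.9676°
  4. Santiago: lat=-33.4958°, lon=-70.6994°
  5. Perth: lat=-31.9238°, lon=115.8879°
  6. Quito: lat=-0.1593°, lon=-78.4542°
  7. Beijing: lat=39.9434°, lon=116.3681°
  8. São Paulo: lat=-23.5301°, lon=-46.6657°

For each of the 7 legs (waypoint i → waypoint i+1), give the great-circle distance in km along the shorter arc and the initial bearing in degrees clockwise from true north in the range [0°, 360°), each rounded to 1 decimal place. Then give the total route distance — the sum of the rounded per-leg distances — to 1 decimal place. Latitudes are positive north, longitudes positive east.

Leg 1: φ1=-0.1085211, φ2=0.4396292, Δφ=0.5481503, Δλ=-0.9012968 rad; a=sin²(Δφ/2)+cosφ1·cosφ2·sin²(Δλ/2)=0.2439094317; c=2·atan2(√a, √(1-a))=1.033073934; dist=6371·c=6581.714 ≈ 6581.7 km; running total=6581.7 km
Leg 1 bearing: y=sinΔλ·cosφ2=-0.70956881, x=cosφ1·sinφ2-sinφ1·cosφ2·cosΔλ=0.48392416; θ=atan2(y, x)=-55.7061° <0 so +360° → 304.2939° ≈ 304.3°
Leg 2: φ1=0.4396292, φ2=1.0497143, Δφ=0.6100851, Δλ=-0.5284019 rad; a=sin²(Δφ/2)+cosφ1·cosφ2·sin²(Δλ/2)=0.1209200461; c=2·atan2(√a, √(1-a))=0.710309790; dist=6371·c=4525.384 ≈ 4525.4 km; running total=11107.1 km
Leg 2 bearing: y=sinΔλ·cosφ2=-0.25097729, x=cosφ1·sinφ2-sinφ1·cosφ2·cosΔλ=0.60183383; θ=atan2(y, x)=-22.6372° <0 so +360° → 337.3628° ≈ 337.4°
Leg 3: φ1=1.0497143, φ2=-0.5846120, Δφ=-1.6343263, Δλ=-1.6697041 rad; a=sin²(Δφ/2)+cosφ1·cosφ2·sin²(Δλ/2)=0.7598127784; c=2·atan2(√a, √(1-a))=2.117208963; dist=6371·c=13488.738 ≈ 13488.7 km; running total=24595.8 km
Leg 3 bearing: y=sinΔλ·cosφ2=-0.82985056, x=cosφ1·sinφ2-sinφ1·cosφ2·cosΔλ=-0.20331586; θ=atan2(y, x)=-103.7665° <0 so +360° → 256.2335° ≈ 256.2°
Leg 4: φ1=-0.5846120, φ2=-0.5571754, Δφ=0.0274366, Δλ=3.2565627 rad; a=sin²(Δφ/2)+cosφ1·cosφ2·sin²(Δλ/2)=0.7056485064; c=2·atan2(√a, √(1-a))=1.994672874; dist=6371·c=12708.061 ≈ 12708.1 km; running total=37303.9 km
Leg 4 bearing: y=sinΔλ·cosφ2=-0.09736626, x=cosφ1·sinφ2-sinφ1·cosφ2·cosΔλ=-0.90628615; θ=atan2(y, x)=-173.8680° <0 so +360° → 186.1320° ≈ 186.1°
Leg 5: φ1=-0.5571754, φ2=-0.0027803, Δφ=0.5543951, Δλ=-3.3919095 rad; a=sin²(Δφ/2)+cosφ1·cosφ2·sin²(Δλ/2)=0.9104132512; c=2·atan2(√a, √(1-a))=2.533652859; dist=6371·c=16141.902 ≈ 16141.9 km; running total=53445.8 km
Leg 5 bearing: y=sinΔλ·cosφ2=0.24771001, x=cosφ1·sinφ2-sinφ1·cosφ2·cosΔλ=-0.51466844; θ=atan2(y, x)=154.2985° ≈ 154.3°
Leg 6: φ1=-0.0027803, φ2=0.6971438, Δφ=0.6999242, Δλ=3.4002906 rad; a=sin²(Δφ/2)+cosφ1·cosφ2·sin²(Δλ/2)=0.8714745671; c=2·atan2(√a, √(1-a))=2.408261959; dist=6371·c=15343.037 ≈ 15343.0 km; running total=68788.8 km
Leg 6 bearing: y=sinΔλ·cosφ2=-0.19613339, x=cosφ1·sinφ2-sinφ1·cosφ2·cosΔλ=0.63996740; θ=atan2(y, x)=-17.0389° <0 so +360° → 342.9611° ≈ 343.0°
Leg 7: φ1=0.6971438, φ2=-0.4106777, Δφ=-1.1078216, Δλ=-2.8454766 rad; a=sin²(Δφ/2)+cosφ1·cosφ2·sin²(Δλ/2)=0.9643274155; c=2·atan2(√a, √(1-a))=2.761566221; dist=6371·c=17593.938 ≈ 17593.9 km; running total=86382.7 km
Leg 7 bearing: y=sinΔλ·cosφ2=-0.26754385, x=cosφ1·sinφ2-sinφ1·cosφ2·cosΔλ=0.25694453; θ=atan2(y, x)=-46.1577° <0 so +360° → 313.8423° ≈ 313.8°

Leg 1: dist=6581.7 km, bearing=304.3°
Leg 2: dist=4525.4 km, bearing=337.4°
Leg 3: dist=13488.7 km, bearing=256.2°
Leg 4: dist=12708.1 km, bearing=186.1°
Leg 5: dist=16141.9 km, bearing=154.3°
Leg 6: dist=15343.0 km, bearing=343.0°
Leg 7: dist=17593.9 km, bearing=313.8°
Total: 86382.7 km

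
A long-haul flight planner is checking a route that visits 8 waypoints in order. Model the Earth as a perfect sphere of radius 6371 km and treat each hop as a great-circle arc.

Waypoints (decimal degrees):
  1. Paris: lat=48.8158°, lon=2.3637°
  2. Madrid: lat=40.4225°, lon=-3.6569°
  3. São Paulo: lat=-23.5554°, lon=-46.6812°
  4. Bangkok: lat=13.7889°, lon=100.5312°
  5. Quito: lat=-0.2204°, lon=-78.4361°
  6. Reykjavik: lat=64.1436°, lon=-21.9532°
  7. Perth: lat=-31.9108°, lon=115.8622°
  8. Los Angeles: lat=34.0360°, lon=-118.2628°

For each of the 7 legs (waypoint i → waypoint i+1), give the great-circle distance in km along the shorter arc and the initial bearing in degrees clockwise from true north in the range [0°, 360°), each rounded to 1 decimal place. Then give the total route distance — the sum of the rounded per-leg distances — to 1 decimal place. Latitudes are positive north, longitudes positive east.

Leg 1: φ1=0.8519964, φ2=0.7055057, Δφ=-0.1464907, Δλ=-0.1050793 rad; a=sin²(Δφ/2)+cosφ1·cosφ2·sin²(Δλ/2)=0.0067377954; c=2·atan2(√a, √(1-a))=0.164353067; dist=6371·c=1047.093 ≈ 1047.1 km; running total=1047.1 km
Leg 1 bearing: y=sinΔλ·cosφ2=-0.07984802, x=cosφ1·sinφ2-sinφ1·cosφ2·cosΔλ=-0.14280715; θ=atan2(y, x)=-150.7891° <0 so +360° → 209.2109° ≈ 209.2°
Leg 2: φ1=0.7055057, φ2=-0.4111193, Δφ=-1.1166250, Δλ=-0.7509157 rad; a=sin²(Δφ/2)+cosφ1·cosφ2·sin²(Δλ/2)=0.3744793356; c=2·atan2(√a, √(1-a))=1.317040442; dist=6371·c=8390.865 ≈ 8390.9 km; running total=9438.0 km
Leg 2 bearing: y=sinΔλ·cosφ2=-0.62545450, x=cosφ1·sinφ2-sinφ1·cosφ2·cosΔλ=-0.73877257; θ=atan2(y, x)=-139.7483° <0 so +360° → 220.2517° ≈ 220.3°
Leg 3: φ1=-0.4111193, φ2=0.2406617, Δφ=0.6517810, Δλ=2.5693411 rad; a=sin²(Δφ/2)+cosφ1·cosφ2·sin²(Δλ/2)=0.9218375341; c=2·atan2(√a, √(1-a))=2.574888732; dist=6371·c=16404.616 ≈ 16404.6 km; running total=25842.6 km
Leg 3 bearing: y=sinΔλ·cosφ2=0.52591975, x=cosφ1·sinφ2-sinφ1·cosφ2·cosΔλ=-0.10779979; θ=atan2(y, x)=101.5837° ≈ 101.6°
Leg 4: φ1=0.2406617, φ2=-0.0038467, Δφ=-0.2445084, Δλ=-3.1235686 rad; a=sin²(Δφ/2)+cosφ1·cosφ2·sin²(Δλ/2)=0.9859661920; c=2·atan2(√a, √(1-a))=2.904106206; dist=6371·c=18502.061 ≈ 18502.1 km; running total=44344.7 km
Leg 4 bearing: y=sinΔλ·cosφ2=-0.01802291, x=cosφ1·sinφ2-sinφ1·cosφ2·cosΔλ=0.23456900; θ=atan2(y, x)=-4.3936° <0 so +360° → 355.6064° ≈ 355.6°
Leg 5: φ1=-0.0038467, φ2=1.1195170, Δφ=1.1233637, Δλ=0.9858126 rad; a=sin²(Δφ/2)+cosφ1·cosφ2·sin²(Δλ/2)=0.3813228412; c=2·atan2(√a, √(1-a))=1.331154898; dist=6371·c=8480.788 ≈ 8480.8 km; running total=52825.5 km
Leg 5 bearing: y=sinΔλ·cosφ2=0.36360004, x=cosφ1·sinφ2-sinφ1·cosφ2·cosΔλ=0.90080960; θ=atan2(y, x)=21.9808° ≈ 22.0°
Leg 6: φ1=1.1195170, φ2=-0.5569485, Δφ=-1.6764655, Δλ=2.4053325 rad; a=sin²(Δφ/2)+cosφ1·cosφ2·sin²(Δλ/2)=0.8749993406; c=2·atan2(√a, √(1-a))=2.418856412; dist=6371·c=15410.534 ≈ 15410.5 km; running total=68236.0 km
Leg 6 bearing: y=sinΔλ·cosφ2=0.57003580, x=cosφ1·sinφ2-sinφ1·cosφ2·cosΔλ=0.33550136; θ=atan2(y, x)=59.5206° ≈ 59.5°
Leg 7: φ1=-0.5569485, φ2=0.5940403, Δφ=1.1509888, Δλ=-4.0862521 rad; a=sin²(Δφ/2)+cosφ1·cosφ2·sin²(Δλ/2)=0.8540488935; c=2·atan2(√a, √(1-a))=2.357596968; dist=6371·c=15020.250 ≈ 15020.3 km; running total=83256.3 km
Leg 7 bearing: y=sinΔλ·cosφ2=0.67148217, x=cosφ1·sinφ2-sinφ1·cosφ2·cosΔλ=0.21842440; θ=atan2(y, x)=71.9810° ≈ 72.0°

Leg 1: dist=1047.1 km, bearing=209.2°
Leg 2: dist=8390.9 km, bearing=220.3°
Leg 3: dist=16404.6 km, bearing=101.6°
Leg 4: dist=18502.1 km, bearing=355.6°
Leg 5: dist=8480.8 km, bearing=22.0°
Leg 6: dist=15410.5 km, bearing=59.5°
Leg 7: dist=15020.3 km, bearing=72.0°
Total: 83256.3 km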